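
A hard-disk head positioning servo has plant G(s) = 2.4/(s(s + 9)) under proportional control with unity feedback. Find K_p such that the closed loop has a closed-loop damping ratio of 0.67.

K_p = 18.8

Closed-loop characteristic equation: s² + 9s + K_p·2.4 = 0.
So ω_n = √(2.4K_p) and 2ζω_n = 9, giving ζ = 9/(2√(2.4K_p)).
Setting ζ = 0.67: √(2.4K_p) = 9/(2·0.67) = 6.716, so K_p = 45.11/2.4 = 18.8.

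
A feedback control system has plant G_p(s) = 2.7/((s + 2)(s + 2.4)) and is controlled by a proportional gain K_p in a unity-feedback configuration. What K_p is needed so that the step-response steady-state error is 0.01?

K_p = 176

The loop is type 0, so e_ss(step) = 1/(1 + K_pos) with K_pos = K_p·G_p(0).
G_p(0) = 0.5625. Require 1/(1 + K_p·0.5625) = 0.01, so 1 + 0.5625·K_p = 100.
K_p = (100 − 1)/0.5625 = 176.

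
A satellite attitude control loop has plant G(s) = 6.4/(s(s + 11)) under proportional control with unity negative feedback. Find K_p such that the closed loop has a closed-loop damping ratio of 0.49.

Closed-loop characteristic equation: s² + 11s + K_p·6.4 = 0.
So ω_n = √(6.4K_p) and 2ζω_n = 11, giving ζ = 11/(2√(6.4K_p)).
Setting ζ = 0.49: √(6.4K_p) = 11/(2·0.49) = 11.22, so K_p = 126/6.4 = 19.7.

K_p = 19.7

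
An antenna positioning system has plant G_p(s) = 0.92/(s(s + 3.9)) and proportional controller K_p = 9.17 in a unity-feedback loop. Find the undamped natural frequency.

ω_n = 2.9 rad/s

1 + K_p·G_p(s) = 0 gives s² + 3.9s + 8.436 = 0.
Matching s² + 2ζω_n s + ω_n²: ω_n = √8.436 = 2.905 rad/s and 2ζω_n = 3.9, so ζ = 3.9/(2·2.905) = 0.671.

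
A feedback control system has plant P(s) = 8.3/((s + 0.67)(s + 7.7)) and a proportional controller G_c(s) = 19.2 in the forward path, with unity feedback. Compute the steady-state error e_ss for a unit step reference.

0.0314

The loop is type 0. Static position error constant K_pos = G_c(0)·P(0) = 19.2·1.609 = 30.89.
Steady-state error to a unit step: e_ss = 1/(1+K_pos) = 1/31.89 = 0.0314.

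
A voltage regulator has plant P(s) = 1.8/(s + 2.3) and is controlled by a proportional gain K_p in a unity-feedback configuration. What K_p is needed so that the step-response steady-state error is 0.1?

K_p = 11.5

For a type-0 loop with proportional control, e_ss = 1/(1 + K_p·P(0)).
P(0) = 0.7826. Require 1/(1 + K_p·0.7826) = 0.1, so 1 + 0.7826·K_p = 10.
K_p = (10 − 1)/0.7826 = 11.5.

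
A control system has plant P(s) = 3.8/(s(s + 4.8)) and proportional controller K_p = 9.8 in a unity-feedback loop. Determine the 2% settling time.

T_s ≈ 1.67 s

Closed-loop characteristic equation: s² + 4.8s + 37.24 = 0, so ω_n = 6.102 rad/s and ζ = 4.8/(2·6.102) = 0.3933.
2% settling time T_s ≈ 4/(ζω_n) = 4/2.4 = 1.67 s.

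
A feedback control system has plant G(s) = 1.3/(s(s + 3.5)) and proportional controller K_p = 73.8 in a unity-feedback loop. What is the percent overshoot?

Closed-loop characteristic equation: s² + 3.5s + 95.94 = 0, so ω_n = 9.795 rad/s and ζ = 3.5/(2·9.795) = 0.1787.
%OS = 100·exp(−πζ/√(1−ζ²)) = 100·exp(−π·0.1787/√0.9681) = 56.5%.

56.5%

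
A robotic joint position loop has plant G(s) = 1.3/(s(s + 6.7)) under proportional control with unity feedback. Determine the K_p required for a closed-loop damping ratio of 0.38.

K_p = 59.8

Closed-loop characteristic equation: s² + 6.7s + K_p·1.3 = 0.
So ω_n = √(1.3K_p) and 2ζω_n = 6.7, giving ζ = 6.7/(2√(1.3K_p)).
Setting ζ = 0.38: √(1.3K_p) = 6.7/(2·0.38) = 8.816, so K_p = 77.72/1.3 = 59.8.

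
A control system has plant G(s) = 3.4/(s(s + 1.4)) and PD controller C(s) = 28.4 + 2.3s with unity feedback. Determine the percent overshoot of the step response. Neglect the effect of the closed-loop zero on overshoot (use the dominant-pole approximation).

Forward path: (28.4 + 2.3s)·3.4/(s(s+1.4)). The closed-loop characteristic equation is s² + (1.4 + 3.4·2.3)s + 3.4·28.4 = 0.
That is s² + 9.22s + 96.56 = 0, so ω_n = 9.826 rad/s and ζ = 9.22/(2·9.826) = 0.4691.
%OS = 100·exp(−πζ/√(1−ζ²)) = 18.8%.

18.8%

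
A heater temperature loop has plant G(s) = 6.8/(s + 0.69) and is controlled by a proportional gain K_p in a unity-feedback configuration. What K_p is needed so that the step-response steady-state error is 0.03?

The loop is type 0, so e_ss(step) = 1/(1 + K_pos) with K_pos = K_p·G(0).
G(0) = 9.855. Require 1/(1 + K_p·9.855) = 0.03, so 1 + 9.855·K_p = 33.33.
K_p = (33.33 − 1)/9.855 = 3.28.

K_p = 3.28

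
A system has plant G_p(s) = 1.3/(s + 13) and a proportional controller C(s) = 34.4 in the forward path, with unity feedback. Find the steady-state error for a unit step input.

The loop is type 0. Static position error constant K_pos = C(0)·G_p(0) = 34.4·0.1 = 3.44.
Steady-state error to a unit step: e_ss = 1/(1+K_pos) = 1/4.44 = 0.225.

0.225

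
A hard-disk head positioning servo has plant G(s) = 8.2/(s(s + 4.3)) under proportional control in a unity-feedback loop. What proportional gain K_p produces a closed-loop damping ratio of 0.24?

K_p = 9.79

Closed-loop characteristic equation: s² + 4.3s + K_p·8.2 = 0.
So ω_n = √(8.2K_p) and 2ζω_n = 4.3, giving ζ = 4.3/(2√(8.2K_p)).
Setting ζ = 0.24: √(8.2K_p) = 4.3/(2·0.24) = 8.958, so K_p = 80.25/8.2 = 9.79.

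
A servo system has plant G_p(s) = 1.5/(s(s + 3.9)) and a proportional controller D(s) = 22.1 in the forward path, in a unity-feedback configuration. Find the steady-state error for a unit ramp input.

The loop has one pole at the origin (type 1). Velocity error constant K_v = lim_{s→0} s·D(s)G_p(s) = 22.1·1.5/3.9 = 8.5.
Steady-state error to a unit ramp: e_ss = 1/K_v = 0.118.

0.118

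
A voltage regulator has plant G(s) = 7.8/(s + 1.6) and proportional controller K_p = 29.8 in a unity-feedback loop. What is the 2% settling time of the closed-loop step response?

Closed-loop transfer function: T(s) = K_p·G(s)/(1 + K_p·G(s)) = 232.4/(s + 1.6 + 232.4) = 232.4/(s + 234).
Time constant τ = 1/234 = 0.004273 s, so the 2% settling time is about 4τ = 0.0171 s.

T_s ≈ 0.0171 s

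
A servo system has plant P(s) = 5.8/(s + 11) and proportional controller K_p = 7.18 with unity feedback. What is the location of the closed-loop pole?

Closed-loop transfer function: T(s) = K_p·P(s)/(1 + K_p·P(s)) = 41.64/(s + 11 + 41.64) = 41.64/(s + 52.64).
The closed-loop pole is at s = −52.64.

s = -52.64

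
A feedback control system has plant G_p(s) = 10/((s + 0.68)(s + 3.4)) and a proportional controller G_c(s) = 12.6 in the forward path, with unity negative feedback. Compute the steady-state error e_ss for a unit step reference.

0.018

The loop is type 0. Static position error constant K_pos = G_c(0)·G_p(0) = 12.6·4.325 = 54.5.
Steady-state error to a unit step: e_ss = 1/(1+K_pos) = 1/55.5 = 0.018.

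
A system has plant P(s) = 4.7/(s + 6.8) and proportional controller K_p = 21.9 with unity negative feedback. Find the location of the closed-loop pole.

Closed-loop transfer function: T(s) = K_p·P(s)/(1 + K_p·P(s)) = 102.9/(s + 6.8 + 102.9) = 102.9/(s + 109.7).
The closed-loop pole is at s = −109.7.

s = -109.7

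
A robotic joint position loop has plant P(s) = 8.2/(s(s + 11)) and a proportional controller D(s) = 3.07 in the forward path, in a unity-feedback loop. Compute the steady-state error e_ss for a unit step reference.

0

The open loop D(s)P(s) has a pole at the origin (type 1), so the static position error constant is infinite and e_ss = 1/(1+∞) = 0.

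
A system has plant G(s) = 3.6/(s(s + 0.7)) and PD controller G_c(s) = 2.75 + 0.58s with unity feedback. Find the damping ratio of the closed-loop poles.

ζ = 0.443

Forward path: (2.75 + 0.58s)·3.6/(s(s+0.7)). The closed-loop characteristic equation is s² + (0.7 + 3.6·0.58)s + 3.6·2.75 = 0.
That is s² + 2.788s + 9.9 = 0, so ω_n = 3.146 rad/s and ζ = 2.788/(2·3.146) = 0.443.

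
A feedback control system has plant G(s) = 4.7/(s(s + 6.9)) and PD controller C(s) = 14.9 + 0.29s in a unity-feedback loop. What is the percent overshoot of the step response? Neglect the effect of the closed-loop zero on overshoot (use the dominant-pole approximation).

Forward path: (14.9 + 0.29s)·4.7/(s(s+6.9)). The closed-loop characteristic equation is s² + (6.9 + 4.7·0.29)s + 4.7·14.9 = 0.
That is s² + 8.263s + 70.03 = 0, so ω_n = 8.368 rad/s and ζ = 8.263/(2·8.368) = 0.4937.
%OS = 100·exp(−πζ/√(1−ζ²)) = 16.8%.

16.8%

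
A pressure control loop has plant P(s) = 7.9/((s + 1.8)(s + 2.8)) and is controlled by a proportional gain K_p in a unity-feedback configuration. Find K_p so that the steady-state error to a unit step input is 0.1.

K_p = 5.74

For a type-0 loop with proportional control, e_ss = 1/(1 + K_p·P(0)).
P(0) = 1.567. Require 1/(1 + K_p·1.567) = 0.1, so 1 + 1.567·K_p = 10.
K_p = (10 − 1)/1.567 = 5.74.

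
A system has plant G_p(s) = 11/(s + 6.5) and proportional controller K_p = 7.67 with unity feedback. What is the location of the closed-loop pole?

Closed-loop transfer function: T(s) = K_p·G_p(s)/(1 + K_p·G_p(s)) = 84.37/(s + 6.5 + 84.37) = 84.37/(s + 90.87).
The closed-loop pole is at s = −90.87.

s = -90.87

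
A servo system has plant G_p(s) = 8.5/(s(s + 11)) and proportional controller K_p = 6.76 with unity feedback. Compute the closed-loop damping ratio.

ζ = 0.726

The closed-loop denominator is s(s+11) + 6.76·8.5 = s² + 11s + 57.46.
So ω_n² = 57.46 ⇒ ω_n = 7.58 rad/s, and ζ = 11/(2ω_n) = 0.726.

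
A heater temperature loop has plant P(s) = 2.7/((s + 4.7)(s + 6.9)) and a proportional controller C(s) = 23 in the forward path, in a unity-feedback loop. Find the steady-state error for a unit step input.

The loop is type 0. Static position error constant K_pos = C(0)·P(0) = 23·0.08326 = 1.915.
Steady-state error to a unit step: e_ss = 1/(1+K_pos) = 1/2.915 = 0.343.

0.343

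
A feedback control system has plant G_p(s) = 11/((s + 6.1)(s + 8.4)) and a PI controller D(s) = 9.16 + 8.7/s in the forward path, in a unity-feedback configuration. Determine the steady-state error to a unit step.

0

The open loop D(s)G_p(s) has a pole at the origin (type 1), so the static position error constant is infinite and e_ss = 1/(1+∞) = 0.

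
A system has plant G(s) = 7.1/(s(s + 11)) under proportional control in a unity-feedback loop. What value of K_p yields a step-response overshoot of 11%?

K_p = 12.9

From %OS = 100·exp(−πζ/√(1−ζ²)) = 11%, ζ = −ln(0.11)/√(π²+ln²(0.11)) = 0.5749.
Characteristic equation s² + 11s + 7.1K_p = 0 gives ζ = 11/(2√(7.1K_p)).
Setting ζ = 0.5749: √(7.1K_p) = 11/(2·0.5749) = 9.567, so K_p = 91.53/7.1 = 12.9.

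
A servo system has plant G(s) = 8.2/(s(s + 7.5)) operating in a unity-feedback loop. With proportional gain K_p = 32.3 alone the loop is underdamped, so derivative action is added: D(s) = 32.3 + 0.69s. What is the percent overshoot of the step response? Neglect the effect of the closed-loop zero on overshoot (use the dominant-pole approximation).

Forward path: (32.3 + 0.69s)·8.2/(s(s+7.5)). The closed-loop characteristic equation is s² + (7.5 + 8.2·0.69)s + 8.2·32.3 = 0.
That is s² + 13.16s + 264.9 = 0, so ω_n = 16.27 rad/s and ζ = 13.16/(2·16.27) = 0.4043.
%OS = 100·exp(−πζ/√(1−ζ²)) = 24.9%.

24.9%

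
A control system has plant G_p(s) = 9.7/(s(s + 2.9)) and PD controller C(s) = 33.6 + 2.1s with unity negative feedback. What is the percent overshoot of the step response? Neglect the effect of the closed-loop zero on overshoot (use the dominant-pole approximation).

7.08%

Forward path: (33.6 + 2.1s)·9.7/(s(s+2.9)). The closed-loop characteristic equation is s² + (2.9 + 9.7·2.1)s + 9.7·33.6 = 0.
That is s² + 23.27s + 325.9 = 0, so ω_n = 18.05 rad/s and ζ = 23.27/(2·18.05) = 0.6445.
%OS = 100·exp(−πζ/√(1−ζ²)) = 7.08%.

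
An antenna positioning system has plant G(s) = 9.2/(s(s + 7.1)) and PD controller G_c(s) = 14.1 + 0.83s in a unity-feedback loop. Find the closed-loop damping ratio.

Forward path: (14.1 + 0.83s)·9.2/(s(s+7.1)). The closed-loop characteristic equation is s² + (7.1 + 9.2·0.83)s + 9.2·14.1 = 0.
That is s² + 14.74s + 129.7 = 0, so ω_n = 11.39 rad/s and ζ = 14.74/(2·11.39) = 0.6469.

ζ = 0.647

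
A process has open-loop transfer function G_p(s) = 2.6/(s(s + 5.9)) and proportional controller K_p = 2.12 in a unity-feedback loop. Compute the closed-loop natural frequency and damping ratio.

1 + K_p·G_p(s) = 0 gives s² + 5.9s + 5.512 = 0.
So ω_n² = 5.512 ⇒ ω_n = 2.348 rad/s, and ζ = 5.9/(2ω_n) = 1.26.

ω_n = 2.35 rad/s, ζ = 1.26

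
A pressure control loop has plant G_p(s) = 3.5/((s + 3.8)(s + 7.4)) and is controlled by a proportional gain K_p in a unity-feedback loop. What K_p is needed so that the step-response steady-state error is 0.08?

For a type-0 loop with proportional control, e_ss = 1/(1 + K_p·G_p(0)).
G_p(0) = 0.1245. Require 1/(1 + K_p·0.1245) = 0.08, so 1 + 0.1245·K_p = 12.5.
K_p = (12.5 − 1)/0.1245 = 92.4.

K_p = 92.4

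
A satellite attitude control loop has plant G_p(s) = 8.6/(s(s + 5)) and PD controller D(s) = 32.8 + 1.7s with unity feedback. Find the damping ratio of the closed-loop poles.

Forward path: (32.8 + 1.7s)·8.6/(s(s+5)). The closed-loop characteristic equation is s² + (5 + 8.6·1.7)s + 8.6·32.8 = 0.
That is s² + 19.62s + 282.1 = 0, so ω_n = 16.8 rad/s and ζ = 19.62/(2·16.8) = 0.5841.

ζ = 0.584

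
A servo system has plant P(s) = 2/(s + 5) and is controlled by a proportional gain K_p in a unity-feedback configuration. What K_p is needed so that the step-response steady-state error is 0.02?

K_p = 122

The loop is type 0, so e_ss(step) = 1/(1 + K_pos) with K_pos = K_p·P(0).
P(0) = 0.4. Require 1/(1 + K_p·0.4) = 0.02, so 1 + 0.4·K_p = 50.
K_p = (50 − 1)/0.4 = 122.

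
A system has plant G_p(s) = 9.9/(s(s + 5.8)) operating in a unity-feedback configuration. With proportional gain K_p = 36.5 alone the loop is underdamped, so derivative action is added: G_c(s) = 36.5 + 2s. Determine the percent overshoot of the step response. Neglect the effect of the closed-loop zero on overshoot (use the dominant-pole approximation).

5.72%

Forward path: (36.5 + 2s)·9.9/(s(s+5.8)). The closed-loop characteristic equation is s² + (5.8 + 9.9·2)s + 9.9·36.5 = 0.
That is s² + 25.6s + 361.4 = 0, so ω_n = 19.01 rad/s and ζ = 25.6/(2·19.01) = 0.6734.
%OS = 100·exp(−πζ/√(1−ζ²)) = 5.72%.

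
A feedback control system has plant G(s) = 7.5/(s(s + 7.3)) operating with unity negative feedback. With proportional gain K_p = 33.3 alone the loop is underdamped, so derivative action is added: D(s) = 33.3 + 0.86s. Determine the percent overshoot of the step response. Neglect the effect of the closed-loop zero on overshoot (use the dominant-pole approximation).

Forward path: (33.3 + 0.86s)·7.5/(s(s+7.3)). The closed-loop characteristic equation is s² + (7.3 + 7.5·0.86)s + 7.5·33.3 = 0.
That is s² + 13.75s + 249.7 = 0, so ω_n = 15.8 rad/s and ζ = 13.75/(2·15.8) = 0.435.
%OS = 100·exp(−πζ/√(1−ζ²)) = 21.9%.

21.9%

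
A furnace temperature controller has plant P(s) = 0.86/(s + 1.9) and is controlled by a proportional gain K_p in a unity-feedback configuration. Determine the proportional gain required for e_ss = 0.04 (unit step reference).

K_p = 53

The loop is type 0, so e_ss(step) = 1/(1 + K_pos) with K_pos = K_p·P(0).
P(0) = 0.4526. Require 1/(1 + K_p·0.4526) = 0.04, so 1 + 0.4526·K_p = 25.
K_p = (25 − 1)/0.4526 = 53.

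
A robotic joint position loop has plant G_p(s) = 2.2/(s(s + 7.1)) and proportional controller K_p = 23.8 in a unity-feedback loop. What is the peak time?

T_p = 0.498 s

The closed-loop denominator s² + 7.1s + 52.36 gives ω_n = √52.36 = 7.236 and ζ = 7.1/(2ω_n) = 0.4906.
Damped frequency ω_d = ω_n√(1−ζ²) = 6.305 rad/s, so peak time T_p = π/ω_d = 0.498 s.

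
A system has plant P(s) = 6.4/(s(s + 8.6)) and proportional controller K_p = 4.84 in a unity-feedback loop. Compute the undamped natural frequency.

1 + K_p·P(s) = 0 gives s² + 8.6s + 30.98 = 0.
So ω_n² = 30.98 ⇒ ω_n = 5.566 rad/s, and ζ = 8.6/(2ω_n) = 0.773.

ω_n = 5.57 rad/s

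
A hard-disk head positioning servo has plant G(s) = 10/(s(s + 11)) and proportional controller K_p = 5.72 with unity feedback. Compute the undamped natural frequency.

1 + K_p·G(s) = 0 gives s² + 11s + 57.2 = 0.
Matching s² + 2ζω_n s + ω_n²: ω_n = √57.2 = 7.563 rad/s and 2ζω_n = 11, so ζ = 11/(2·7.563) = 0.727.

ω_n = 7.56 rad/s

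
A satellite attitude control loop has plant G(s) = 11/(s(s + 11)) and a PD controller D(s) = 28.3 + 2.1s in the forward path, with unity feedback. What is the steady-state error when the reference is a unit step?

0

The open loop D(s)G(s) has a pole at the origin (type 1), so the static position error constant is infinite and e_ss = 1/(1+∞) = 0.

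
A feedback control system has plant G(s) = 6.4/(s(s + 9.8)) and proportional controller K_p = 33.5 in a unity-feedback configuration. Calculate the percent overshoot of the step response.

32.8%

From 1 + K_pG(s) = 0: s² + 9.8s + 214.4 = 0 ⇒ ω_n = 14.64, ζ = 0.3346.
%OS = 100·exp(−πζ/√(1−ζ²)) = 100·exp(−π·0.3346/√0.888) = 32.8%.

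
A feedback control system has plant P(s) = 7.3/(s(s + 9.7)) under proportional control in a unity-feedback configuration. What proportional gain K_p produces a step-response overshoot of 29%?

K_p = 24

From %OS = 100·exp(−πζ/√(1−ζ²)) = 29%, ζ = −ln(0.29)/√(π²+ln²(0.29)) = 0.3666.
Characteristic equation s² + 9.7s + 7.3K_p = 0 gives ζ = 9.7/(2√(7.3K_p)).
Setting ζ = 0.3666: √(7.3K_p) = 9.7/(2·0.3666) = 13.23, so K_p = 175/7.3 = 24.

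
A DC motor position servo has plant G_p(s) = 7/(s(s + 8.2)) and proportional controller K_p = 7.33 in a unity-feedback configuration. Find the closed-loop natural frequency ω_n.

With unity feedback the closed-loop characteristic equation is s² + 8.2s + 7.33·7 = s² + 8.2s + 51.31 = 0.
So ω_n² = 51.31 ⇒ ω_n = 7.163 rad/s, and ζ = 8.2/(2ω_n) = 0.572.

ω_n = 7.16 rad/s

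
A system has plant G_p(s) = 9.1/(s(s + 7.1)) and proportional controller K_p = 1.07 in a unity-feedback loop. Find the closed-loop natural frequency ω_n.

With unity feedback the closed-loop characteristic equation is s² + 7.1s + 1.07·9.1 = s² + 7.1s + 9.737 = 0.
So ω_n² = 9.737 ⇒ ω_n = 3.12 rad/s, and ζ = 7.1/(2ω_n) = 1.14.

ω_n = 3.12 rad/s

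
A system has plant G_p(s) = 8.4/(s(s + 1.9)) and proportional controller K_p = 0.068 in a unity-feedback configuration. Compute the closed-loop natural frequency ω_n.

With unity feedback the closed-loop characteristic equation is s² + 1.9s + 0.068·8.4 = s² + 1.9s + 0.5712 = 0.
So ω_n² = 0.5712 ⇒ ω_n = 0.7558 rad/s, and ζ = 1.9/(2ω_n) = 1.26.

ω_n = 0.756 rad/s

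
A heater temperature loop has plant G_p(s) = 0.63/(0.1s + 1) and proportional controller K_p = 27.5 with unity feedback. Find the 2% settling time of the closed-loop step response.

Closed loop: T(s) = K_p·G_p/(1+K_p·G_p) = 17.32/(0.1s + 1 + 17.32), with pole at s = −(1 + 17.32)/0.1 = −183.2.
τ = 1/183.2 = 0.005457 s, so 2% settling time ≈ 4τ = 0.0218 s.

T_s ≈ 0.0218 s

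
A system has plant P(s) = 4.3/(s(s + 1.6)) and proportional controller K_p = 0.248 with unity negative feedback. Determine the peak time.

T_p = 4.81 s

From 1 + K_pP(s) = 0: s² + 1.6s + 1.066 = 0 ⇒ ω_n = 1.033, ζ = 0.7747.
Damped frequency ω_d = ω_n√(1−ζ²) = 0.653 rad/s, so peak time T_p = π/ω_d = 4.81 s.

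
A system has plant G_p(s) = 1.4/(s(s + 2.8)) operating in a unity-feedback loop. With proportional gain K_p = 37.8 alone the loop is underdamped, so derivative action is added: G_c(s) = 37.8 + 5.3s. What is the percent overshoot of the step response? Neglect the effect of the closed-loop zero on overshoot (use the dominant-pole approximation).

Forward path: (37.8 + 5.3s)·1.4/(s(s+2.8)). The closed-loop characteristic equation is s² + (2.8 + 1.4·5.3)s + 1.4·37.8 = 0.
That is s² + 10.22s + 52.92 = 0, so ω_n = 7.275 rad/s and ζ = 10.22/(2·7.275) = 0.7024.
%OS = 100·exp(−πζ/√(1−ζ²)) = 4.5%.

4.5%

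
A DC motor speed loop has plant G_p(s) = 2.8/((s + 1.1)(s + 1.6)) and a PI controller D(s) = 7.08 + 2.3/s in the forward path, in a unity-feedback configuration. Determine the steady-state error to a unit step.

0

The open loop D(s)G_p(s) has a pole at the origin (type 1), so the static position error constant is infinite and e_ss = 1/(1+∞) = 0.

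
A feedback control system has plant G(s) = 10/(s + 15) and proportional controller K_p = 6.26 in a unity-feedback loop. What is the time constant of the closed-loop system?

τ = 0.0129 s

Closed-loop transfer function: T(s) = K_p·G(s)/(1 + K_p·G(s)) = 62.6/(s + 15 + 62.6) = 62.6/(s + 77.6).
Time constant τ = 1/77.6 = 0.0129 s.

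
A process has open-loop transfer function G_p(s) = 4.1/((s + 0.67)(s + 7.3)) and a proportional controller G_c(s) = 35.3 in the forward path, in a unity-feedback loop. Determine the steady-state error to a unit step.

0.0327

The loop is type 0. Static position error constant K_pos = G_c(0)·G_p(0) = 35.3·0.8383 = 29.59.
Steady-state error to a unit step: e_ss = 1/(1+K_pos) = 1/30.59 = 0.0327.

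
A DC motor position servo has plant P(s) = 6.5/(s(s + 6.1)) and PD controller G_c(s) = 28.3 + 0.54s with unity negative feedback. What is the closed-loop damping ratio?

Forward path: (28.3 + 0.54s)·6.5/(s(s+6.1)). The closed-loop characteristic equation is s² + (6.1 + 6.5·0.54)s + 6.5·28.3 = 0.
That is s² + 9.61s + 184 = 0, so ω_n = 13.56 rad/s and ζ = 9.61/(2·13.56) = 0.3543.

ζ = 0.354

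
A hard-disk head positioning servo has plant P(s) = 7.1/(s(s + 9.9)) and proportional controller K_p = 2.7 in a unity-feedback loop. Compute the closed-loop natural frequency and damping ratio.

The closed-loop denominator is s(s+9.9) + 2.7·7.1 = s² + 9.9s + 19.17.
Matching s² + 2ζω_n s + ω_n²: ω_n = √19.17 = 4.378 rad/s and 2ζω_n = 9.9, so ζ = 9.9/(2·4.378) = 1.13.

ω_n = 4.38 rad/s, ζ = 1.13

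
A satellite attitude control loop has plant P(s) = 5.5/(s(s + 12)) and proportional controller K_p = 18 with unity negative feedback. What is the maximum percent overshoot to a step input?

The closed-loop denominator s² + 12s + 99 gives ω_n = √99 = 9.95 and ζ = 12/(2ω_n) = 0.603.
%OS = 100·exp(−πζ/√(1−ζ²)) = 100·exp(−π·0.603/√0.6364) = 9.3%.

9.3%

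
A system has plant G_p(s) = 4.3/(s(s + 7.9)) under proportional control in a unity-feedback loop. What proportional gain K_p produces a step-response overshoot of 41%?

K_p = 48.7

From %OS = 100·exp(−πζ/√(1−ζ²)) = 41%, ζ = −ln(0.41)/√(π²+ln²(0.41)) = 0.273.
Characteristic equation s² + 7.9s + 4.3K_p = 0 gives ζ = 7.9/(2√(4.3K_p)).
Setting ζ = 0.273: √(4.3K_p) = 7.9/(2·0.273) = 14.47, so K_p = 209.3/4.3 = 48.7.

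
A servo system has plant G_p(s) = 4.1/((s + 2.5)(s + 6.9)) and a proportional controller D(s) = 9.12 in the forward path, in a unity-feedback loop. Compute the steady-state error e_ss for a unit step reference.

0.316

The loop is type 0. Static position error constant K_pos = D(0)·G_p(0) = 9.12·0.2377 = 2.168.
Steady-state error to a unit step: e_ss = 1/(1+K_pos) = 1/3.168 = 0.316.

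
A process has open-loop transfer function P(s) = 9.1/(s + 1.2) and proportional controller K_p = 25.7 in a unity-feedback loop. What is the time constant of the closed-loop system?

τ = 0.00425 s

Closed-loop transfer function: T(s) = K_p·P(s)/(1 + K_p·P(s)) = 233.9/(s + 1.2 + 233.9) = 233.9/(s + 235.1).
Time constant τ = 1/235.1 = 0.00425 s.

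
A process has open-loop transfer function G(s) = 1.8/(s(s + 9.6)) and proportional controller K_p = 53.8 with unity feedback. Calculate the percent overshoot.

The closed-loop denominator s² + 9.6s + 96.84 gives ω_n = √96.84 = 9.841 and ζ = 9.6/(2ω_n) = 0.4878.
%OS = 100·exp(−πζ/√(1−ζ²)) = 100·exp(−π·0.4878/√0.7621) = 17.3%.

17.3%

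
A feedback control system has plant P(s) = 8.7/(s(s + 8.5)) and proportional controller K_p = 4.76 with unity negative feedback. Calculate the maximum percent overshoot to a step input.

6.31%

From 1 + K_pP(s) = 0: s² + 8.5s + 41.41 = 0 ⇒ ω_n = 6.435, ζ = 0.6604.
%OS = 100·exp(−πζ/√(1−ζ²)) = 100·exp(−π·0.6604/√0.5638) = 6.31%.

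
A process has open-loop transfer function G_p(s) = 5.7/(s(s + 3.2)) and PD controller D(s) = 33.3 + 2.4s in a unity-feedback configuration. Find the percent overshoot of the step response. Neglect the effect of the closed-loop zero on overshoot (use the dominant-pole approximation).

8.76%

Forward path: (33.3 + 2.4s)·5.7/(s(s+3.2)). The closed-loop characteristic equation is s² + (3.2 + 5.7·2.4)s + 5.7·33.3 = 0.
That is s² + 16.88s + 189.8 = 0, so ω_n = 13.78 rad/s and ζ = 16.88/(2·13.78) = 0.6126.
%OS = 100·exp(−πζ/√(1−ζ²)) = 8.76%.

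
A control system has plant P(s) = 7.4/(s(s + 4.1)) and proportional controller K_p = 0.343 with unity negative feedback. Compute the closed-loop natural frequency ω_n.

With unity feedback the closed-loop characteristic equation is s² + 4.1s + 0.343·7.4 = s² + 4.1s + 2.538 = 0.
Matching s² + 2ζω_n s + ω_n²: ω_n = √2.538 = 1.593 rad/s and 2ζω_n = 4.1, so ζ = 4.1/(2·1.593) = 1.29.

ω_n = 1.59 rad/s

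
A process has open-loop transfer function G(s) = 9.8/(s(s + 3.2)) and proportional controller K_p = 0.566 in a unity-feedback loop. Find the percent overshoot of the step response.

From 1 + K_pG(s) = 0: s² + 3.2s + 5.547 = 0 ⇒ ω_n = 2.355, ζ = 0.6794.
%OS = 100·exp(−πζ/√(1−ζ²)) = 100·exp(−π·0.6794/√0.5385) = 5.46%.

5.46%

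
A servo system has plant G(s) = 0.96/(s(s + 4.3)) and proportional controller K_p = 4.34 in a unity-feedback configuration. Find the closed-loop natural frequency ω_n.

The closed-loop denominator is s(s+4.3) + 4.34·0.96 = s² + 4.3s + 4.166.
Matching s² + 2ζω_n s + ω_n²: ω_n = √4.166 = 2.041 rad/s and 2ζω_n = 4.3, so ζ = 4.3/(2·2.041) = 1.05.

ω_n = 2.04 rad/s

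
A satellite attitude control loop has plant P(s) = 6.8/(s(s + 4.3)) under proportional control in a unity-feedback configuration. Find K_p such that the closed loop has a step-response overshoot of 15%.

K_p = 2.54

From %OS = 100·exp(−πζ/√(1−ζ²)) = 15%, ζ = −ln(0.15)/√(π²+ln²(0.15)) = 0.5169.
Characteristic equation s² + 4.3s + 6.8K_p = 0 gives ζ = 4.3/(2√(6.8K_p)).
Setting ζ = 0.5169: √(6.8K_p) = 4.3/(2·0.5169) = 4.159, so K_p = 17.3/6.8 = 2.54.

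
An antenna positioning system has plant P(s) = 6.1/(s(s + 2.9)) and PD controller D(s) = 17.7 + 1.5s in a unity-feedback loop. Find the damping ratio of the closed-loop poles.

ζ = 0.58

Forward path: (17.7 + 1.5s)·6.1/(s(s+2.9)). The closed-loop characteristic equation is s² + (2.9 + 6.1·1.5)s + 6.1·17.7 = 0.
That is s² + 12.05s + 108 = 0, so ω_n = 10.39 rad/s and ζ = 12.05/(2·10.39) = 0.5798.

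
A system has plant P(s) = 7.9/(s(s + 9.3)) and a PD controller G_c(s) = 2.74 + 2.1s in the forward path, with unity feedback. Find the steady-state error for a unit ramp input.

The loop has one pole at the origin (type 1). Velocity error constant K_v = lim_{s→0} s·G_c(s)P(s) = 2.74·7.9/9.3 = 2.328.
Steady-state error to a unit ramp: e_ss = 1/K_v = 0.43.

0.43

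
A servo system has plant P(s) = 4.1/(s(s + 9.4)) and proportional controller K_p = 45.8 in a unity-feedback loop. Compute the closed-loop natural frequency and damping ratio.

ω_n = 13.7 rad/s, ζ = 0.343

With unity feedback the closed-loop characteristic equation is s² + 9.4s + 45.8·4.1 = s² + 9.4s + 187.8 = 0.
Matching s² + 2ζω_n s + ω_n²: ω_n = √187.8 = 13.7 rad/s and 2ζω_n = 9.4, so ζ = 9.4/(2·13.7) = 0.343.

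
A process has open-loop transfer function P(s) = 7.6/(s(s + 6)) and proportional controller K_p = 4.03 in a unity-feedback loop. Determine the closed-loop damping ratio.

ζ = 0.542

With unity feedback the closed-loop characteristic equation is s² + 6s + 4.03·7.6 = s² + 6s + 30.63 = 0.
Matching s² + 2ζω_n s + ω_n²: ω_n = √30.63 = 5.534 rad/s and 2ζω_n = 6, so ζ = 6/(2·5.534) = 0.542.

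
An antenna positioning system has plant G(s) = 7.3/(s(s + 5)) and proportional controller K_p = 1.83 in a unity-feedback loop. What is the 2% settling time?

T_s ≈ 1.6 s

From 1 + K_pG(s) = 0: s² + 5s + 13.36 = 0 ⇒ ω_n = 3.655, ζ = 0.684.
2% settling time T_s ≈ 4/(ζω_n) = 4/2.5 = 1.6 s.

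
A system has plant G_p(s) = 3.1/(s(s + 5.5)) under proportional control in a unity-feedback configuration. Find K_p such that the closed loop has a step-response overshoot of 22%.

From %OS = 100·exp(−πζ/√(1−ζ²)) = 22%, ζ = −ln(0.22)/√(π²+ln²(0.22)) = 0.4342.
Characteristic equation s² + 5.5s + 3.1K_p = 0 gives ζ = 5.5/(2√(3.1K_p)).
Setting ζ = 0.4342: √(3.1K_p) = 5.5/(2·0.4342) = 6.334, so K_p = 40.12/3.1 = 12.9.

K_p = 12.9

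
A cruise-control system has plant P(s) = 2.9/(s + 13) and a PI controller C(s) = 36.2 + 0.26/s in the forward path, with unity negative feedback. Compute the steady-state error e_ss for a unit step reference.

The open loop C(s)P(s) has a pole at the origin (type 1), so the static position error constant is infinite and e_ss = 1/(1+∞) = 0.

0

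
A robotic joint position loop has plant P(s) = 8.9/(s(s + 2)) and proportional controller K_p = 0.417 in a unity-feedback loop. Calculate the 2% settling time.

From 1 + K_pP(s) = 0: s² + 2s + 3.711 = 0 ⇒ ω_n = 1.926, ζ = 0.5191.
2% settling time T_s ≈ 4/(ζω_n) = 4/1 = 4 s.

T_s ≈ 4 s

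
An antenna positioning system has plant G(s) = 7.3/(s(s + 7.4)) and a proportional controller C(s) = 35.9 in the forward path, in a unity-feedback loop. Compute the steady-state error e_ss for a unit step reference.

The open loop C(s)G(s) has a pole at the origin (type 1), so the static position error constant is infinite and e_ss = 1/(1+∞) = 0.

0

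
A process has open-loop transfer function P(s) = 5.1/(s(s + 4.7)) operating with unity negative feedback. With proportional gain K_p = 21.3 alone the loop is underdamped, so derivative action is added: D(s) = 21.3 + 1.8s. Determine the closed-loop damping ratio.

ζ = 0.666

Forward path: (21.3 + 1.8s)·5.1/(s(s+4.7)). The closed-loop characteristic equation is s² + (4.7 + 5.1·1.8)s + 5.1·21.3 = 0.
That is s² + 13.88s + 108.6 = 0, so ω_n = 10.42 rad/s and ζ = 13.88/(2·10.42) = 0.6659.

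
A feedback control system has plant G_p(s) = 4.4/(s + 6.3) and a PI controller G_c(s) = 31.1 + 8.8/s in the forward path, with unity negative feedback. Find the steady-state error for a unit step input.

0

The open loop G_c(s)G_p(s) has a pole at the origin (type 1), so the static position error constant is infinite and e_ss = 1/(1+∞) = 0.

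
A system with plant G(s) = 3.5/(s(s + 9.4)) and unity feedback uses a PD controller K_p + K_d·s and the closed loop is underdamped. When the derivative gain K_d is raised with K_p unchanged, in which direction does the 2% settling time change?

Characteristic equation s² + (9.4 + 3.5K_d)s + 3.5K_p = 0: raising K_d increases ζω_n = (9.4+3.5K_d)/2 while the loop stays underdamped, so T_s ≈ 4/(ζω_n) decreases.

decrease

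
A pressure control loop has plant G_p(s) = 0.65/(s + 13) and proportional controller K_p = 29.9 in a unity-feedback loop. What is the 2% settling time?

Closed-loop transfer function: T(s) = K_p·G_p(s)/(1 + K_p·G_p(s)) = 19.43/(s + 13 + 19.43) = 19.43/(s + 32.44).
Time constant τ = 1/32.44 = 0.03083 s, so the 2% settling time is about 4τ = 0.123 s.

T_s ≈ 0.123 s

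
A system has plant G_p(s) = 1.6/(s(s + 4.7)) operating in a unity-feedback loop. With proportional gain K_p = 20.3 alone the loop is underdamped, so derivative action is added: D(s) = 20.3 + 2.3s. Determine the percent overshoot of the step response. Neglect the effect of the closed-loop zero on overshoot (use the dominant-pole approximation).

3.31%

Forward path: (20.3 + 2.3s)·1.6/(s(s+4.7)). The closed-loop characteristic equation is s² + (4.7 + 1.6·2.3)s + 1.6·20.3 = 0.
That is s² + 8.38s + 32.48 = 0, so ω_n = 5.699 rad/s and ζ = 8.38/(2·5.699) = 0.7352.
%OS = 100·exp(−πζ/√(1−ζ²)) = 3.31%.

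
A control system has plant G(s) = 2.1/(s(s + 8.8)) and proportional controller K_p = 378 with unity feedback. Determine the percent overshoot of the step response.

The closed-loop denominator s² + 8.8s + 793.8 gives ω_n = √793.8 = 28.17 and ζ = 8.8/(2ω_n) = 0.1562.
%OS = 100·exp(−πζ/√(1−ζ²)) = 100·exp(−π·0.1562/√0.9756) = 60.9%.

60.9%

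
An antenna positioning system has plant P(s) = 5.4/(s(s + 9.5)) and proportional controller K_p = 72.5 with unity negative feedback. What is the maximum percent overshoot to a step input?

The closed-loop denominator s² + 9.5s + 391.5 gives ω_n = √391.5 = 19.79 and ζ = 9.5/(2ω_n) = 0.2401.
%OS = 100·exp(−πζ/√(1−ζ²)) = 100·exp(−π·0.2401/√0.9424) = 46%.

46%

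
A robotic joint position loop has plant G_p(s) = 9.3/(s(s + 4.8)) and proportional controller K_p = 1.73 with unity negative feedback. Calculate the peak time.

The closed-loop denominator s² + 4.8s + 16.09 gives ω_n = √16.09 = 4.011 and ζ = 4.8/(2ω_n) = 0.5983.
Damped frequency ω_d = ω_n√(1−ζ²) = 3.214 rad/s, so peak time T_p = π/ω_d = 0.978 s.

T_p = 0.978 s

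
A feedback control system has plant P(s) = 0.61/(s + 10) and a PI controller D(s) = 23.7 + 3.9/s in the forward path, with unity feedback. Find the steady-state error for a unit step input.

0

The open loop D(s)P(s) has a pole at the origin (type 1), so the static position error constant is infinite and e_ss = 1/(1+∞) = 0.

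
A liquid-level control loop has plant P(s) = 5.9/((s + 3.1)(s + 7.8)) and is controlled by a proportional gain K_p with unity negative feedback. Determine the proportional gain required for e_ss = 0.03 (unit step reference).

Steady-state error for a unit step on this type-0 loop is 1/(1 + K_p·P(0)).
P(0) = 0.244. Require 1/(1 + K_p·0.244) = 0.03, so 1 + 0.244·K_p = 33.33.
K_p = (33.33 − 1)/0.244 = 133.

K_p = 133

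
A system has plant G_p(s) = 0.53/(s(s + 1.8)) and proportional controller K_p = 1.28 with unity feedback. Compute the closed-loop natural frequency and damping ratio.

With unity feedback the closed-loop characteristic equation is s² + 1.8s + 1.28·0.53 = s² + 1.8s + 0.6784 = 0.
So ω_n² = 0.6784 ⇒ ω_n = 0.8237 rad/s, and ζ = 1.8/(2ω_n) = 1.09.

ω_n = 0.824 rad/s, ζ = 1.09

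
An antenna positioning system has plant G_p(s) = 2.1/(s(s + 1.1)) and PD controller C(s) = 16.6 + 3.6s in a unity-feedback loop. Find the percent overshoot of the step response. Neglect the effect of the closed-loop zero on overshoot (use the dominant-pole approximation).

Forward path: (16.6 + 3.6s)·2.1/(s(s+1.1)). The closed-loop characteristic equation is s² + (1.1 + 2.1·3.6)s + 2.1·16.6 = 0.
That is s² + 8.66s + 34.86 = 0, so ω_n = 5.904 rad/s and ζ = 8.66/(2·5.904) = 0.7334.
%OS = 100·exp(−πζ/√(1−ζ²)) = 3.37%.

3.37%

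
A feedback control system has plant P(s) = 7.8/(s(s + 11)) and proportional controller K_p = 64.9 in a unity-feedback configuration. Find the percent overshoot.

From 1 + K_pP(s) = 0: s² + 11s + 506.2 = 0 ⇒ ω_n = 22.5, ζ = 0.2445.
%OS = 100·exp(−πζ/√(1−ζ²)) = 100·exp(−π·0.2445/√0.9402) = 45.3%.

45.3%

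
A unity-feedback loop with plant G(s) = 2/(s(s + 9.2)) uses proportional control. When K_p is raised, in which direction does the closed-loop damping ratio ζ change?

decrease

ζ = 9.2/(2√(2K_p)); increasing K_p raises the denominator, so ζ falls.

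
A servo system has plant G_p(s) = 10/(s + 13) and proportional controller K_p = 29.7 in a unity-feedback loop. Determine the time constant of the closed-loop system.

τ = 0.00323 s

Closed-loop transfer function: T(s) = K_p·G_p(s)/(1 + K_p·G_p(s)) = 297/(s + 13 + 297) = 297/(s + 310).
Time constant τ = 1/310 = 0.00323 s.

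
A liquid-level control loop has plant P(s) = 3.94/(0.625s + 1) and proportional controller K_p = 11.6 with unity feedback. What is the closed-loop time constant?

τ = 0.0134 s

Closed loop: T(s) = K_p·P/(1+K_p·P) = 45.7/(0.625s + 1 + 45.7), with pole at s = −(1 + 45.7)/0.625 = −74.73.
Closed-loop time constant τ = 1/74.73 = 0.0134 s.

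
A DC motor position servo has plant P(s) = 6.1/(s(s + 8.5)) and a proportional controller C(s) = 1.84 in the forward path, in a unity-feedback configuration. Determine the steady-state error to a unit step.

0

The open loop C(s)P(s) has a pole at the origin (type 1), so the static position error constant is infinite and e_ss = 1/(1+∞) = 0.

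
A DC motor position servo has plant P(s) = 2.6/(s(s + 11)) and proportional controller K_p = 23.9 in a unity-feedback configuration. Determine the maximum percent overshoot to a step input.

4.69%

The closed-loop denominator s² + 11s + 62.14 gives ω_n = √62.14 = 7.883 and ζ = 11/(2ω_n) = 0.6977.
%OS = 100·exp(−πζ/√(1−ζ²)) = 100·exp(−π·0.6977/√0.5132) = 4.69%.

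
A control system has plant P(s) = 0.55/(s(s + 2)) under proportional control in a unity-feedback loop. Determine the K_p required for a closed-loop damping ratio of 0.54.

K_p = 6.24

Closed-loop characteristic equation: s² + 2s + K_p·0.55 = 0.
So ω_n = √(0.55K_p) and 2ζω_n = 2, giving ζ = 2/(2√(0.55K_p)).
Setting ζ = 0.54: √(0.55K_p) = 2/(2·0.54) = 1.852, so K_p = 3.429/0.55 = 6.24.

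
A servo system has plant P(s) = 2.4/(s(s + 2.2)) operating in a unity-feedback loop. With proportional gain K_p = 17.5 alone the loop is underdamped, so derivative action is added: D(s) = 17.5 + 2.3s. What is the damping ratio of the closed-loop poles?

ζ = 0.596

Forward path: (17.5 + 2.3s)·2.4/(s(s+2.2)). The closed-loop characteristic equation is s² + (2.2 + 2.4·2.3)s + 2.4·17.5 = 0.
That is s² + 7.72s + 42 = 0, so ω_n = 6.481 rad/s and ζ = 7.72/(2·6.481) = 0.5956.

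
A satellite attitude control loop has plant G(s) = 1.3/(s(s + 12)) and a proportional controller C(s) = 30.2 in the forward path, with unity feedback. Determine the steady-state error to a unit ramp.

0.306

The loop has one pole at the origin (type 1). Velocity error constant K_v = lim_{s→0} s·C(s)G(s) = 30.2·1.3/12 = 3.272.
Steady-state error to a unit ramp: e_ss = 1/K_v = 0.306.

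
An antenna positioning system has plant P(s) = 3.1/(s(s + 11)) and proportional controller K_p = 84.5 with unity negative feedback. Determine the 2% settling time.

From 1 + K_pP(s) = 0: s² + 11s + 261.9 = 0 ⇒ ω_n = 16.18, ζ = 0.3398.
2% settling time T_s ≈ 4/(ζω_n) = 4/5.5 = 0.727 s.

T_s ≈ 0.727 s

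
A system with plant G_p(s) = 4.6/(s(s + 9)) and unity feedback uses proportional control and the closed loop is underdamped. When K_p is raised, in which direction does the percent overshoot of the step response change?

increase

ζ = 9/(2√(4.6K_p)) decreases as K_p grows; lower damping means more overshoot.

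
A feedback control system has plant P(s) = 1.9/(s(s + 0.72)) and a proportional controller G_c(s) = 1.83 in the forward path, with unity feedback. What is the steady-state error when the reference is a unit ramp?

0.207

The loop has one pole at the origin (type 1). Velocity error constant K_v = lim_{s→0} s·G_c(s)P(s) = 1.83·1.9/0.72 = 4.829.
Steady-state error to a unit ramp: e_ss = 1/K_v = 0.207.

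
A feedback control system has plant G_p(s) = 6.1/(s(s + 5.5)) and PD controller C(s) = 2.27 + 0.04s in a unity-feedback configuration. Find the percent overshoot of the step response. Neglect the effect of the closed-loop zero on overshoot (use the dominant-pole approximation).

2.21%

Forward path: (2.27 + 0.04s)·6.1/(s(s+5.5)). The closed-loop characteristic equation is s² + (5.5 + 6.1·0.04)s + 6.1·2.27 = 0.
That is s² + 5.744s + 13.85 = 0, so ω_n = 3.721 rad/s and ζ = 5.744/(2·3.721) = 0.7718.
%OS = 100·exp(−πζ/√(1−ζ²)) = 2.21%.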